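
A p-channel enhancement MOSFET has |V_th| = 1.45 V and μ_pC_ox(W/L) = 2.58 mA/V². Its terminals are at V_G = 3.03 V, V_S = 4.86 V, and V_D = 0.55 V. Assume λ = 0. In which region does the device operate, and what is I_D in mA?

V_SG = V_S − V_G = 4.86 − 3.03 = 1.83 V; V_SD = V_S − V_D = 4.86 − 0.55 = 4.31 V.
V_ov = V_SG − |V_th| = 1.83 − 1.45 = 0.38 V.
Since V_SD = 4.31 V ≥ V_ov = 0.38 V, the device is in saturation.
I_D = ½ k_p V_ov² = 0.5 × 2.58 × 0.38² = 0.186 mA.

Saturation; I_D = 0.186 mA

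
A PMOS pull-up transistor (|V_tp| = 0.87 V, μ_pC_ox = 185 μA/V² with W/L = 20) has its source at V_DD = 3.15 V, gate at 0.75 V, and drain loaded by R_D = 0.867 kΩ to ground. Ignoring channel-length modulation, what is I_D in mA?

I_D = 2.89 mA

V_SG = V_DD − V_G = 3.15 − 0.75 = 2.4 V, so V_ov = 2.4 − 0.87 = 1.53 V.
k_p = μ_pC_ox · (W/L) = 3.7 mA/V².
Assume saturation: I_D = ½ k_p V_ov² = 0.5 × 3.7 × 1.53² = 4.33 mA, giving V_SD = V_DD − I_D R_D = 3.15 − 4.33 × 0.867 = -0.605 V.
But -0.605 V < V_ov = 1.53 V, so the device is actually in triode.
In triode I_D = k_p[V_ov V_SD − ½ V_SD²] and I_D = (V_DD − V_SD)/R_D. Equating: 1.6 V_SD² − 5.908 V_SD + 3.15 = 0, giving V_SD = 0.647 V (the root below V_ov).
I_D = (3.15 − 0.647) / 0.867 = 2.89 mA.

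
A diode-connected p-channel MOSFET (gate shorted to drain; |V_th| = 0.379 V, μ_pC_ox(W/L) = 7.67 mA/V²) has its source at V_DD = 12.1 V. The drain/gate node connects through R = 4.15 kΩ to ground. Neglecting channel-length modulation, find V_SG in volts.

With gate tied to drain, V_SG = V_SD ≥ V_SG − |V_th|, so the device is in saturation.
KCL at the drain: ½ k_p (V_SG − |V_th|)² = (V_DD − V_SG)/R.
Let x = V_SG − 0.379. Then 15.9 x² + x − 11.72 = 0, giving x = 0.827 V (positive root), so V_SG = 1.21 V.
I_D = (V_DD − V_SG)/R = (12.1 − 1.21) / 4.15 = 2.62 mA.

V_SG = 1.21 V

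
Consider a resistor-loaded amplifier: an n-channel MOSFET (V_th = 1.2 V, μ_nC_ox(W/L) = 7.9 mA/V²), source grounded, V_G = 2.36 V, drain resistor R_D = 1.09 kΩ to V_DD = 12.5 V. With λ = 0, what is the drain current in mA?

V_GS = V_G = 2.36 V, so V_ov = 2.36 − 1.2 = 1.16 V.
Assume saturation: I_D = ½ k_n V_ov² = 0.5 × 7.9 × 1.16² = 5.32 mA, giving V_DS = V_DD − I_D R_D = 12.5 − 5.32 × 1.09 = 6.71 V.
V_DS = 6.71 V ≥ V_ov = 1.16 V, confirming saturation.

I_D = 5.32 mA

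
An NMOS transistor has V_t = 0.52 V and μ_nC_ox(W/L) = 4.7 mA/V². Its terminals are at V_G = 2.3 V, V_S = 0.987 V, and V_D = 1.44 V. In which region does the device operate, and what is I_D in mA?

Triode; I_D = 1.21 mA

V_GS = V_G − V_S = 2.3 − 0.987 = 1.31 V; V_DS = V_D − V_S = 1.44 − 0.987 = 0.453 V.
V_ov = V_GS − V_t = 1.31 − 0.52 = 0.793 V.
Since V_DS = 0.453 V < V_ov = 0.793 V, the device is in the triode region.
I_D = k_n [V_ov · V_DS − ½ V_DS²] = 4.7 × [0.793 × 0.453 − 0.5 × 0.453²] = 1.21 mA.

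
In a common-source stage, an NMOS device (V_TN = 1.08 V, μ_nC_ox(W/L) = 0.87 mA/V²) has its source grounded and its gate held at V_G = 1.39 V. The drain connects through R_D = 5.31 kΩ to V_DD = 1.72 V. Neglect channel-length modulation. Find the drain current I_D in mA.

I_D = 0.0418 mA

V_GS = V_G = 1.39 V, so V_ov = 1.39 − 1.08 = 0.31 V.
Assume saturation: I_D = ½ k_n V_ov² = 0.5 × 0.87 × 0.31² = 0.0418 mA, giving V_DS = V_DD − I_D R_D = 1.72 − 0.0418 × 5.31 = 1.5 V.
V_DS = 1.5 V ≥ V_ov = 0.31 V, confirming saturation.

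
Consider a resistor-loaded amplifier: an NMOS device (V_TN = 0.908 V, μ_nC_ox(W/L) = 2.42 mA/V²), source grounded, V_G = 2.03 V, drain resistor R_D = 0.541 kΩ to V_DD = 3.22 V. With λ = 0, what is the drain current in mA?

V_GS = V_G = 2.03 V, so V_ov = 2.03 − 0.908 = 1.12 V.
Assume saturation: I_D = ½ k_n V_ov² = 0.5 × 2.42 × 1.12² = 1.52 mA, giving V_DS = V_DD − I_D R_D = 3.22 − 1.52 × 0.541 = 2.4 V.
V_DS = 2.4 V ≥ V_ov = 1.12 V, confirming saturation.

I_D = 1.52 mA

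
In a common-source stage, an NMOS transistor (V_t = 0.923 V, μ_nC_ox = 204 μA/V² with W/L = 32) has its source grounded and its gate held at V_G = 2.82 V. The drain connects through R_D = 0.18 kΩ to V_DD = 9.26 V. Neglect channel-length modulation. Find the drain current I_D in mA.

V_GS = V_G = 2.82 V, so V_ov = 2.82 − 0.923 = 1.9 V.
k_n = μ_nC_ox · (W/L) = 6.528 mA/V².
Assume saturation: I_D = ½ k_n V_ov² = 0.5 × 6.528 × 1.9² = 11.7 mA, giving V_DS = V_DD − I_D R_D = 9.26 − 11.7 × 0.18 = 7.15 V.
V_DS = 7.15 V ≥ V_ov = 1.9 V, confirming saturation.

I_D = 11.7 mA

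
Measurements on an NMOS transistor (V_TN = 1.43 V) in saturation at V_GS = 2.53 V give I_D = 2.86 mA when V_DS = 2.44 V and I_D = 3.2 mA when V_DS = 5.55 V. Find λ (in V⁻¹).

With V_GS fixed, I_D ∝ (1 + λ V_DS) in saturation, so I_D2/I_D1 = (1 + λ V_DS2)/(1 + λ V_DS1).
3.2/2.86 = 1.119 = (1 + 5.55 λ)/(1 + 2.44 λ).
Solving: λ (I_D1 V_DS2 − I_D2 V_DS1) = I_D2 − I_D1, so λ = (3.2 − 2.86) / (2.86 × 5.55 − 3.2 × 2.44) = 0.34 / 8.06 = 0.0422 V⁻¹.

λ = 0.0422 V⁻¹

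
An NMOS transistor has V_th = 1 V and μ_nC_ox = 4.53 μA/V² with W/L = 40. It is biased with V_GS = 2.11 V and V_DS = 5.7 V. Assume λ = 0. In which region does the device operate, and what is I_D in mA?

k_n = μ_nC_ox · (W/L) = 0.1812 mA/V².
V_ov = V_GS − V_th = 2.11 − 1 = 1.11 V.
Since V_DS = 5.7 V ≥ V_ov = 1.11 V, the device is in saturation.
I_D = ½ k_n V_ov² = 0.5 × 0.1812 × 1.11² = 0.112 mA.

Saturation; I_D = 0.112 mA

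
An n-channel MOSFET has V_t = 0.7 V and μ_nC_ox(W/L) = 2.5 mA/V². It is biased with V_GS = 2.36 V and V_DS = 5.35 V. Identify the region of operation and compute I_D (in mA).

V_ov = V_GS − V_t = 2.36 − 0.7 = 1.66 V.
Since V_DS = 5.35 V ≥ V_ov = 1.66 V, the device is in saturation.
I_D = ½ k_n V_ov² = 0.5 × 2.5 × 1.66² = 3.44 mA.

Saturation; I_D = 3.44 mA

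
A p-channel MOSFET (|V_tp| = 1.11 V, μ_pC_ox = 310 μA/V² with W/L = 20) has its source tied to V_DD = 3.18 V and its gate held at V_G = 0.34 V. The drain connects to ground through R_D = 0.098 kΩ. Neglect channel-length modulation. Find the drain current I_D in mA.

V_SG = V_DD − V_G = 3.18 − 0.34 = 2.84 V, so V_ov = 2.84 − 1.11 = 1.73 V.
k_p = μ_pC_ox · (W/L) = 6.2 mA/V².
Assume saturation: I_D = ½ k_p V_ov² = 0.5 × 6.2 × 1.73² = 9.28 mA, giving V_SD = V_DD − I_D R_D = 3.18 − 9.28 × 0.098 = 2.27 V.
V_SD = 2.27 V ≥ V_ov = 1.73 V, confirming saturation.

I_D = 9.28 mA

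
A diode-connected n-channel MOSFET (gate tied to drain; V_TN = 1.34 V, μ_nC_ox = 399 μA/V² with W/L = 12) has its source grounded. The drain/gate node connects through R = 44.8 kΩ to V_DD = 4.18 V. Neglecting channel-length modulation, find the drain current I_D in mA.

With gate tied to drain, V_GS = V_DS ≥ V_GS − V_TN, so the device is in saturation.
k_n = μ_nC_ox · (W/L) = 4.788 mA/V².
KCL at the drain: ½ k_n (V_GS − V_TN)² = (V_DD − V_GS)/R.
Let x = V_GS − 1.34. Then 107 x² + x − 2.84 = 0, giving x = 0.158 V (positive root), so V_GS = 1.5 V.
I_D = (V_DD − V_GS)/R = (4.18 − 1.5) / 44.8 = 0.0599 mA.

I_D = 0.0599 mA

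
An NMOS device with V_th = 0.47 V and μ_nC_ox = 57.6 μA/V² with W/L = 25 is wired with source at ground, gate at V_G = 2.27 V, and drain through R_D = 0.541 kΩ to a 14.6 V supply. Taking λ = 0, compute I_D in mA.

I_D = 2.33 mA

V_GS = V_G = 2.27 V, so V_ov = 2.27 − 0.47 = 1.8 V.
k_n = μ_nC_ox · (W/L) = 1.44 mA/V².
Assume saturation: I_D = ½ k_n V_ov² = 0.5 × 1.44 × 1.8² = 2.33 mA, giving V_DS = V_DD − I_D R_D = 14.6 − 2.33 × 0.541 = 13.3 V.
V_DS = 13.3 V ≥ V_ov = 1.8 V, confirming saturation.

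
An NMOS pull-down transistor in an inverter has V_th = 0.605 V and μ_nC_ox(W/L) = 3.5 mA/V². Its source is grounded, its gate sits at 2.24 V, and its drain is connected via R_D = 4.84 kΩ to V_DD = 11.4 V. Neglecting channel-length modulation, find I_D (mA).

I_D = 2.26 mA

V_GS = V_G = 2.24 V, so V_ov = 2.24 − 0.605 = 1.64 V.
Assume saturation: I_D = ½ k_n V_ov² = 0.5 × 3.5 × 1.64² = 4.68 mA, giving V_DS = V_DD − I_D R_D = 11.4 − 4.68 × 4.84 = -11.2 V.
But -11.2 V < V_ov = 1.64 V, so the device is actually in triode.
In triode I_D = k_n[V_ov V_DS − ½ V_DS²] and I_D = (V_DD − V_DS)/R_D. Equating: 8.47 V_DS² − 28.7 V_DS + 11.4 = 0, giving V_DS = 0.46 V (the root below V_ov).
I_D = (11.4 − 0.46) / 4.84 = 2.26 mA.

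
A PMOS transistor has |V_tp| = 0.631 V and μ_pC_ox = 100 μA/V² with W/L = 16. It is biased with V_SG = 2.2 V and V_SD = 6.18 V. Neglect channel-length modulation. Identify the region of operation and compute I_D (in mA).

k_p = μ_pC_ox · (W/L) = 1.6 mA/V².
V_ov = V_SG − |V_tp| = 2.2 − 0.631 = 1.57 V.
Since V_SD = 6.18 V ≥ V_ov = 1.57 V, the device is in saturation.
I_D = ½ k_p V_ov² = 0.5 × 1.6 × 1.57² = 1.97 mA.

Saturation; I_D = 1.97 mA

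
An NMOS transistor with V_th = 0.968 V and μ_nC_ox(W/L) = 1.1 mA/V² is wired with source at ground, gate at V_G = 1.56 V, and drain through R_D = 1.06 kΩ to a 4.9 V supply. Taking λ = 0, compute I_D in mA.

V_GS = V_G = 1.56 V, so V_ov = 1.56 − 0.968 = 0.592 V.
Assume saturation: I_D = ½ k_n V_ov² = 0.5 × 1.1 × 0.592² = 0.193 mA, giving V_DS = V_DD − I_D R_D = 4.9 − 0.193 × 1.06 = 4.7 V.
V_DS = 4.7 V ≥ V_ov = 0.592 V, confirming saturation.

I_D = 0.193 mA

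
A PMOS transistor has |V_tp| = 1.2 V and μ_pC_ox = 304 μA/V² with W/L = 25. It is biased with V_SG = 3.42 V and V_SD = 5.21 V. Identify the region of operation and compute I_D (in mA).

k_p = μ_pC_ox · (W/L) = 7.6 mA/V².
V_ov = V_SG − |V_tp| = 3.42 − 1.2 = 2.22 V.
Since V_SD = 5.21 V ≥ V_ov = 2.22 V, the device is in saturation.
I_D = ½ k_p V_ov² = 0.5 × 7.6 × 2.22² = 18.7 mA.

Saturation; I_D = 18.7 mA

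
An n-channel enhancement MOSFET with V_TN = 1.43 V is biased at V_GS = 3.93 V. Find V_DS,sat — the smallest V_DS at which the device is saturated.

The boundary between triode and saturation is V_DS = V_GS − V_TN = V_ov.
V_ov = 3.93 − 1.43 = 2.5 V.

V_DS,sat = 2.50 V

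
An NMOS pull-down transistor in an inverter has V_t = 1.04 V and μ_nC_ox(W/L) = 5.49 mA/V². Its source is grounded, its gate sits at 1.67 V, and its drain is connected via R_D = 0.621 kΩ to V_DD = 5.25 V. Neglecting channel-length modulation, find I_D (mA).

I_D = 1.09 mA

V_GS = V_G = 1.67 V, so V_ov = 1.67 − 1.04 = 0.63 V.
Assume saturation: I_D = ½ k_n V_ov² = 0.5 × 5.49 × 0.63² = 1.09 mA, giving V_DS = V_DD − I_D R_D = 5.25 − 1.09 × 0.621 = 4.57 V.
V_DS = 4.57 V ≥ V_ov = 0.63 V, confirming saturation.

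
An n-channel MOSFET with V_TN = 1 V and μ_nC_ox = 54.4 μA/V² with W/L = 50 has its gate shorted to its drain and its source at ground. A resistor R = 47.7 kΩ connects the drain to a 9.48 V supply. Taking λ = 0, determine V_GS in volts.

With gate tied to drain, V_GS = V_DS ≥ V_GS − V_TN, so the device is in saturation.
k_n = μ_nC_ox · (W/L) = 2.72 mA/V².
KCL at the drain: ½ k_n (V_GS − V_TN)² = (V_DD − V_GS)/R.
Let x = V_GS − 1. Then 64.9 x² + x − 8.48 = 0, giving x = 0.354 V (positive root), so V_GS = 1.35 V.
I_D = (V_DD − V_GS)/R = (9.48 − 1.35) / 47.7 = 0.17 mA.

V_GS = 1.35 V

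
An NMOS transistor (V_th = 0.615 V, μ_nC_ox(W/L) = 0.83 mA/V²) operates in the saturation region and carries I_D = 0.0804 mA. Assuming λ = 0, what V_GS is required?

V_GS = 1.06 V

In saturation I_D = ½ k_n (V_GS − V_th)², so V_GS − V_th = √(2 I_D / k_n) = √(2 × 0.0804 / 0.83) = 0.44 V.
V_GS = 0.615 + 0.44 = 1.06 V.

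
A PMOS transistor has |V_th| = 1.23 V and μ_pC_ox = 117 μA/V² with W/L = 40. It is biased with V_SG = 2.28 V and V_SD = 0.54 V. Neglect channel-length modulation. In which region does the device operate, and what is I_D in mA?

k_p = μ_pC_ox · (W/L) = 4.68 mA/V².
V_ov = V_SG − |V_th| = 2.28 − 1.23 = 1.05 V.
Since V_SD = 0.54 V < V_ov = 1.05 V, the device is in the triode region.
I_D = k_p [V_ov · V_SD − ½ V_SD²] = 4.68 × [1.05 × 0.54 − 0.5 × 0.54²] = 1.97 mA.

Triode; I_D = 1.97 mA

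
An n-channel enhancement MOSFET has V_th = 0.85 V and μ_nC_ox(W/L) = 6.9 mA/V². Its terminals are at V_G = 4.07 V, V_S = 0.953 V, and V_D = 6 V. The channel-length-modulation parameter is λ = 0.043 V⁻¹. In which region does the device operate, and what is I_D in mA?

Saturation; I_D = 21.6 mA

V_GS = V_G − V_S = 4.07 − 0.953 = 3.12 V; V_DS = V_D − V_S = 6 − 0.953 = 5.05 V.
V_ov = V_GS − V_th = 3.12 − 0.85 = 2.27 V.
Since V_DS = 5.05 V ≥ V_ov = 2.27 V, the device is in saturation.
I_D = ½ k_n V_ov² (1 + λ V_DS) = 0.5 × 6.9 × 2.27² × (1 + 0.043 × 5.05) = 21.6 mA.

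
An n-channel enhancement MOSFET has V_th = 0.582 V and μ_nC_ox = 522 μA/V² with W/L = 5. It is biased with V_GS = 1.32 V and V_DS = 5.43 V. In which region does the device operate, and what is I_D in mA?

k_n = μ_nC_ox · (W/L) = 2.61 mA/V².
V_ov = V_GS − V_th = 1.32 − 0.582 = 0.738 V.
Since V_DS = 5.43 V ≥ V_ov = 0.738 V, the device is in saturation.
I_D = ½ k_n V_ov² = 0.5 × 2.61 × 0.738² = 0.711 mA.

Saturation; I_D = 0.711 mA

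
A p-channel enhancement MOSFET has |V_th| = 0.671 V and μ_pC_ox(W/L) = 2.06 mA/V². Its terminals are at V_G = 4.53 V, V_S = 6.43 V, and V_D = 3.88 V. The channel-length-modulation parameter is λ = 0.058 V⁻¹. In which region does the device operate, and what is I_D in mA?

Saturation; I_D = 1.79 mA

V_SG = V_S − V_G = 6.43 − 4.53 = 1.9 V; V_SD = V_S − V_D = 6.43 − 3.88 = 2.55 V.
V_ov = V_SG − |V_th| = 1.9 − 0.671 = 1.23 V.
Since V_SD = 2.55 V ≥ V_ov = 1.23 V, the device is in saturation.
I_D = ½ k_p V_ov² (1 + λ V_SD) = 0.5 × 2.06 × 1.23² × (1 + 0.058 × 2.55) = 1.79 mA.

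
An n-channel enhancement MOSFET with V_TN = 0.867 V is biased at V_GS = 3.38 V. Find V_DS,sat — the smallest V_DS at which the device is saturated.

V_DS,sat = 2.51 V

The boundary between triode and saturation is V_DS = V_GS − V_TN = V_ov.
V_ov = 3.38 − 0.867 = 2.51 V.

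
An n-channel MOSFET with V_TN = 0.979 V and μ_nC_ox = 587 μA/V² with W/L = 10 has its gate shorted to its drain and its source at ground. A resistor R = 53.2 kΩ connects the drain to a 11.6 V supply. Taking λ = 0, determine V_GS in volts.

With gate tied to drain, V_GS = V_DS ≥ V_GS − V_TN, so the device is in saturation.
k_n = μ_nC_ox · (W/L) = 5.87 mA/V².
KCL at the drain: ½ k_n (V_GS − V_TN)² = (V_DD − V_GS)/R.
Let x = V_GS − 0.979. Then 156 x² + x − 10.62 = 0, giving x = 0.258 V (positive root), so V_GS = 1.24 V.
I_D = (V_DD − V_GS)/R = (11.6 − 1.24) / 53.2 = 0.195 mA.

V_GS = 1.24 V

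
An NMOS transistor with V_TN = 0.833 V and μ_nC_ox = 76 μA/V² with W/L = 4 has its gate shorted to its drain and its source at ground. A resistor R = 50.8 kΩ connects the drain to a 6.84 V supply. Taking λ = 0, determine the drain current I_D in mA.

With gate tied to drain, V_GS = V_DS ≥ V_GS − V_TN, so the device is in saturation.
k_n = μ_nC_ox · (W/L) = 0.304 mA/V².
KCL at the drain: ½ k_n (V_GS − V_TN)² = (V_DD − V_GS)/R.
Let x = V_GS − 0.833. Then 7.72 x² + x − 6.007 = 0, giving x = 0.82 V (positive root), so V_GS = 1.65 V.
I_D = (V_DD − V_GS)/R = (6.84 − 1.65) / 50.8 = 0.102 mA.

I_D = 0.102 mA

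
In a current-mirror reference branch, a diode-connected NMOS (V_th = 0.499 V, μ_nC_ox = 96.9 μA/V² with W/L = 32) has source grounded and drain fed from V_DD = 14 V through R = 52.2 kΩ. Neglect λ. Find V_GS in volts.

With gate tied to drain, V_GS = V_DS ≥ V_GS − V_th, so the device is in saturation.
k_n = μ_nC_ox · (W/L) = 3.101 mA/V².
KCL at the drain: ½ k_n (V_GS − V_th)² = (V_DD − V_GS)/R.
Let x = V_GS − 0.499. Then 80.9 x² + x − 13.5 = 0, giving x = 0.402 V (positive root), so V_GS = 0.901 V.
I_D = (V_DD − V_GS)/R = (14 − 0.901) / 52.2 = 0.251 mA.

V_GS = 0.901 V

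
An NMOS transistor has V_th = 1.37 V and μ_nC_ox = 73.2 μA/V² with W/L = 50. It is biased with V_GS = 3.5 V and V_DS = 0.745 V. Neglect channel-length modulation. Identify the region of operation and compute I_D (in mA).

Triode; I_D = 4.79 mA

k_n = μ_nC_ox · (W/L) = 3.66 mA/V².
V_ov = V_GS − V_th = 3.5 − 1.37 = 2.13 V.
Since V_DS = 0.745 V < V_ov = 2.13 V, the device is in the triode region.
I_D = k_n [V_ov · V_DS − ½ V_DS²] = 3.66 × [2.13 × 0.745 − 0.5 × 0.745²] = 4.79 mA.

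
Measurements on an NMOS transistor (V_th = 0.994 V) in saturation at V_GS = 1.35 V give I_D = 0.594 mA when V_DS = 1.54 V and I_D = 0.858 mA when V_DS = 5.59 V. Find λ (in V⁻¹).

λ = 0.132 V⁻¹

With V_GS fixed, I_D ∝ (1 + λ V_DS) in saturation, so I_D2/I_D1 = (1 + λ V_DS2)/(1 + λ V_DS1).
0.858/0.594 = 1.444 = (1 + 5.59 λ)/(1 + 1.54 λ).
Solving: λ (I_D1 V_DS2 − I_D2 V_DS1) = I_D2 − I_D1, so λ = (0.858 − 0.594) / (0.594 × 5.59 − 0.858 × 1.54) = 0.264 / 2 = 0.132 V⁻¹.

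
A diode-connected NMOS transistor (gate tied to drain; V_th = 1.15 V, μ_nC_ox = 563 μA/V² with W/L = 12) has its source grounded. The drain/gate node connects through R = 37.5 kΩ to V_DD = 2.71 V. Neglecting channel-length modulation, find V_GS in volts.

With gate tied to drain, V_GS = V_DS ≥ V_GS − V_th, so the device is in saturation.
k_n = μ_nC_ox · (W/L) = 6.756 mA/V².
KCL at the drain: ½ k_n (V_GS − V_th)² = (V_DD − V_GS)/R.
Let x = V_GS − 1.15. Then 127 x² + x − 1.56 = 0, giving x = 0.107 V (positive root), so V_GS = 1.26 V.
I_D = (V_DD − V_GS)/R = (2.71 − 1.26) / 37.5 = 0.0387 mA.

V_GS = 1.26 V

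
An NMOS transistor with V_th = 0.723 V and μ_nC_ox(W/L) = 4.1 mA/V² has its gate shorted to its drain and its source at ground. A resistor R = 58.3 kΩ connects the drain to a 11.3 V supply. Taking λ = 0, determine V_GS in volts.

V_GS = 1.02 V

With gate tied to drain, V_GS = V_DS ≥ V_GS − V_th, so the device is in saturation.
KCL at the drain: ½ k_n (V_GS − V_th)² = (V_DD − V_GS)/R.
Let x = V_GS − 0.723. Then 120 x² + x − 10.58 = 0, giving x = 0.293 V (positive root), so V_GS = 1.02 V.
I_D = (V_DD − V_GS)/R = (11.3 − 1.02) / 58.3 = 0.176 mA.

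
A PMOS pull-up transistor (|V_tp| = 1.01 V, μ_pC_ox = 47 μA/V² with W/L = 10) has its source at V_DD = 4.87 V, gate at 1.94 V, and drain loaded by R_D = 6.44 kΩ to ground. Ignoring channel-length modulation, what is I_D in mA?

V_SG = V_DD − V_G = 4.87 − 1.94 = 2.93 V, so V_ov = 2.93 − 1.01 = 1.92 V.
k_p = μ_pC_ox · (W/L) = 0.47 mA/V².
Assume saturation: I_D = ½ k_p V_ov² = 0.5 × 0.47 × 1.92² = 0.866 mA, giving V_SD = V_DD − I_D R_D = 4.87 − 0.866 × 6.44 = -0.709 V.
But -0.709 V < V_ov = 1.92 V, so the device is actually in triode.
In triode I_D = k_p[V_ov V_SD − ½ V_SD²] and I_D = (V_DD − V_SD)/R_D. Equating: 1.51 V_SD² − 6.811 V_SD + 4.87 = 0, giving V_SD = 0.892 V (the root below V_ov).
I_D = (4.87 − 0.892) / 6.44 = 0.618 mA.

I_D = 0.618 mA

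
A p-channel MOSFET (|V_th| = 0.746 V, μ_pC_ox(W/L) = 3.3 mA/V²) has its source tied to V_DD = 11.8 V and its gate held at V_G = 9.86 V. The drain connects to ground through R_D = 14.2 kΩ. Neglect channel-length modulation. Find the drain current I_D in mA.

I_D = 0.815 mA

V_SG = V_DD − V_G = 11.8 − 9.86 = 1.94 V, so V_ov = 1.94 − 0.746 = 1.19 V.
Assume saturation: I_D = ½ k_p V_ov² = 0.5 × 3.3 × 1.19² = 2.35 mA, giving V_SD = V_DD − I_D R_D = 11.8 − 2.35 × 14.2 = -21.6 V.
But -21.6 V < V_ov = 1.19 V, so the device is actually in triode.
In triode I_D = k_p[V_ov V_SD − ½ V_SD²] and I_D = (V_DD − V_SD)/R_D. Equating: 23.4 V_SD² − 56.95 V_SD + 11.8 = 0, giving V_SD = 0.229 V (the root below V_ov).
I_D = (11.8 − 0.229) / 14.2 = 0.815 mA.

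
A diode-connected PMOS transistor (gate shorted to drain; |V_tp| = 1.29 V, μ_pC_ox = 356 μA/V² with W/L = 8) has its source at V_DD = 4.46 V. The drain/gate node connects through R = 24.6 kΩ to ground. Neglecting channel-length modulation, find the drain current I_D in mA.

With gate tied to drain, V_SG = V_SD ≥ V_SG − |V_tp|, so the device is in saturation.
k_p = μ_pC_ox · (W/L) = 2.848 mA/V².
KCL at the drain: ½ k_p (V_SG − |V_tp|)² = (V_DD − V_SG)/R.
Let x = V_SG − 1.29. Then 35 x² + x − 3.17 = 0, giving x = 0.287 V (positive root), so V_SG = 1.58 V.
I_D = (V_DD − V_SG)/R = (4.46 − 1.58) / 24.6 = 0.117 mA.

I_D = 0.117 mA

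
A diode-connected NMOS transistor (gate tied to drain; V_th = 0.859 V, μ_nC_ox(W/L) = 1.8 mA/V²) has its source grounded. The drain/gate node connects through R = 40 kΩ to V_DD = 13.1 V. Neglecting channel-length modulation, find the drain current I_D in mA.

With gate tied to drain, V_GS = V_DS ≥ V_GS − V_th, so the device is in saturation.
KCL at the drain: ½ k_n (V_GS − V_th)² = (V_DD − V_GS)/R.
Let x = V_GS − 0.859. Then 36 x² + x − 12.24 = 0, giving x = 0.569 V (positive root), so V_GS = 1.43 V.
I_D = (V_DD − V_GS)/R = (13.1 − 1.43) / 40 = 0.292 mA.

I_D = 0.292 mA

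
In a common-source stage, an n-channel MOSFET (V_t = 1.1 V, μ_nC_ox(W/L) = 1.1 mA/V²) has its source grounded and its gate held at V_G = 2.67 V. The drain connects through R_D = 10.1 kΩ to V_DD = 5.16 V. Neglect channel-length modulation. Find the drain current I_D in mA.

I_D = 0.480 mA

V_GS = V_G = 2.67 V, so V_ov = 2.67 − 1.1 = 1.57 V.
Assume saturation: I_D = ½ k_n V_ov² = 0.5 × 1.1 × 1.57² = 1.36 mA, giving V_DS = V_DD − I_D R_D = 5.16 − 1.36 × 10.1 = -8.53 V.
But -8.53 V < V_ov = 1.57 V, so the device is actually in triode.
In triode I_D = k_n[V_ov V_DS − ½ V_DS²] and I_D = (V_DD − V_DS)/R_D. Equating: 5.56 V_DS² − 18.44 V_DS + 5.16 = 0, giving V_DS = 0.308 V (the root below V_ov).
I_D = (5.16 − 0.308) / 10.1 = 0.48 mA.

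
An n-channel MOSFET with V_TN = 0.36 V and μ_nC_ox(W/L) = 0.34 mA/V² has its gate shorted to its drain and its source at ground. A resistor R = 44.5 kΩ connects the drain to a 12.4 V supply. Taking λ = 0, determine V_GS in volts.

With gate tied to drain, V_GS = V_DS ≥ V_GS − V_TN, so the device is in saturation.
KCL at the drain: ½ k_n (V_GS − V_TN)² = (V_DD − V_GS)/R.
Let x = V_GS − 0.36. Then 7.57 x² + x − 12.04 = 0, giving x = 1.2 V (positive root), so V_GS = 1.56 V.
I_D = (V_DD − V_GS)/R = (12.4 − 1.56) / 44.5 = 0.244 mA.

V_GS = 1.56 V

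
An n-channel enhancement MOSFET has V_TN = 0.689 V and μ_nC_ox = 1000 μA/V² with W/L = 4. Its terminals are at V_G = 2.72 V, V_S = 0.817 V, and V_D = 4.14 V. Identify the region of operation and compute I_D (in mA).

V_GS = V_G − V_S = 2.72 − 0.817 = 1.9 V; V_DS = V_D − V_S = 4.14 − 0.817 = 3.32 V.
k_n = μ_nC_ox · (W/L) = 4 mA/V².
V_ov = V_GS − V_TN = 1.9 − 0.689 = 1.21 V.
Since V_DS = 3.32 V ≥ V_ov = 1.21 V, the device is in saturation.
I_D = ½ k_n V_ov² = 0.5 × 4 × 1.21² = 2.95 mA.

Saturation; I_D = 2.95 mA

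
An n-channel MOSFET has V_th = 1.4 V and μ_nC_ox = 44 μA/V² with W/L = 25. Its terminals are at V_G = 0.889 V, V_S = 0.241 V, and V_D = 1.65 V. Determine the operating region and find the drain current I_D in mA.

V_GS = V_G − V_S = 0.889 − 0.241 = 0.648 V; V_DS = V_D − V_S = 1.65 − 0.241 = 1.41 V.
V_GS = 0.648 V < V_th = 1.4 V, so the transistor is in cutoff.

Cutoff; I_D = 0 mA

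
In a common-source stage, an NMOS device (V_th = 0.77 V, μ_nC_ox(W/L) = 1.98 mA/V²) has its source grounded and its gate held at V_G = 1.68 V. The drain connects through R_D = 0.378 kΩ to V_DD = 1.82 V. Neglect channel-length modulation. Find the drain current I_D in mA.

V_GS = V_G = 1.68 V, so V_ov = 1.68 − 0.77 = 0.91 V.
Assume saturation: I_D = ½ k_n V_ov² = 0.5 × 1.98 × 0.91² = 0.82 mA, giving V_DS = V_DD − I_D R_D = 1.82 − 0.82 × 0.378 = 1.51 V.
V_DS = 1.51 V ≥ V_ov = 0.91 V, confirming saturation.

I_D = 0.820 mA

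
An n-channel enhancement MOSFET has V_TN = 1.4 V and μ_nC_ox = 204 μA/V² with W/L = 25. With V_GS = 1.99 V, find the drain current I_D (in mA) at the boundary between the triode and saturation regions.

I_D = 0.888 mA

At the boundary V_DS = V_ov = V_GS − V_TN = 1.99 − 1.4 = 0.59 V.
k_n = μ_nC_ox · (W/L) = 5.1 mA/V².
I_D = ½ k_n V_ov² = 0.5 × 5.1 × 0.59² = 0.888 mA.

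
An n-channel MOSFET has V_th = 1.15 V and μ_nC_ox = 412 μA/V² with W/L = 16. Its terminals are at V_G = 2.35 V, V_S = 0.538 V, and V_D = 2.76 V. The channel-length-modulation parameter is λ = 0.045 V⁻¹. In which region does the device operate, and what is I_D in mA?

Saturation; I_D = 1.59 mA

V_GS = V_G − V_S = 2.35 − 0.538 = 1.81 V; V_DS = V_D − V_S = 2.76 − 0.538 = 2.22 V.
k_n = μ_nC_ox · (W/L) = 6.592 mA/V².
V_ov = V_GS − V_th = 1.81 − 1.15 = 0.662 V.
Since V_DS = 2.22 V ≥ V_ov = 0.662 V, the device is in saturation.
I_D = ½ k_n V_ov² (1 + λ V_DS) = 0.5 × 6.592 × 0.662² × (1 + 0.045 × 2.22) = 1.59 mA.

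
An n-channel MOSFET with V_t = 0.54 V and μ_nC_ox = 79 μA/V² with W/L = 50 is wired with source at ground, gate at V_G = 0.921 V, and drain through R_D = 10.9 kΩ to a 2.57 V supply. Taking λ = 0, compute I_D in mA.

V_GS = V_G = 0.921 V, so V_ov = 0.921 − 0.54 = 0.381 V.
k_n = μ_nC_ox · (W/L) = 3.95 mA/V².
Assume saturation: I_D = ½ k_n V_ov² = 0.5 × 3.95 × 0.381² = 0.287 mA, giving V_DS = V_DD − I_D R_D = 2.57 − 0.287 × 10.9 = -0.555 V.
But -0.555 V < V_ov = 0.381 V, so the device is actually in triode.
In triode I_D = k_n[V_ov V_DS − ½ V_DS²] and I_D = (V_DD − V_DS)/R_D. Equating: 21.5 V_DS² − 17.4 V_DS + 2.57 = 0, giving V_DS = 0.194 V (the root below V_ov).
I_D = (2.57 − 0.194) / 10.9 = 0.218 mA.

I_D = 0.218 mA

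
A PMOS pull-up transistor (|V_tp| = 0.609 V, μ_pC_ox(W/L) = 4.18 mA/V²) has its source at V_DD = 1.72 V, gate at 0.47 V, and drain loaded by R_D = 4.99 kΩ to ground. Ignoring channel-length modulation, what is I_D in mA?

I_D = 0.318 mA

V_SG = V_DD − V_G = 1.72 − 0.47 = 1.25 V, so V_ov = 1.25 − 0.609 = 0.641 V.
Assume saturation: I_D = ½ k_p V_ov² = 0.5 × 4.18 × 0.641² = 0.859 mA, giving V_SD = V_DD − I_D R_D = 1.72 − 0.859 × 4.99 = -2.57 V.
But -2.57 V < V_ov = 0.641 V, so the device is actually in triode.
In triode I_D = k_p[V_ov V_SD − ½ V_SD²] and I_D = (V_DD − V_SD)/R_D. Equating: 10.4 V_SD² − 14.37 V_SD + 1.72 = 0, giving V_SD = 0.132 V (the root below V_ov).
I_D = (1.72 − 0.132) / 4.99 = 0.318 mA.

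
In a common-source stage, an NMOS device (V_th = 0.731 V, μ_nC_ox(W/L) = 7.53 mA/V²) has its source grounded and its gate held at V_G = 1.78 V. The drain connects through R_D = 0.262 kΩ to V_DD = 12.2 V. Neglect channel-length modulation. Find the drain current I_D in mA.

V_GS = V_G = 1.78 V, so V_ov = 1.78 − 0.731 = 1.05 V.
Assume saturation: I_D = ½ k_n V_ov² = 0.5 × 7.53 × 1.05² = 4.14 mA, giving V_DS = V_DD − I_D R_D = 12.2 − 4.14 × 0.262 = 11.1 V.
V_DS = 11.1 V ≥ V_ov = 1.05 V, confirming saturation.

I_D = 4.14 mA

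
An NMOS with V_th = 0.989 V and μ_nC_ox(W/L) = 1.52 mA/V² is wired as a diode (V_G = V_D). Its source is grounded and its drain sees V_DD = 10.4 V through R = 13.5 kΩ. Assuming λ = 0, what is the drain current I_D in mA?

I_D = 0.630 mA

With gate tied to drain, V_GS = V_DS ≥ V_GS − V_th, so the device is in saturation.
KCL at the drain: ½ k_n (V_GS − V_th)² = (V_DD − V_GS)/R.
Let x = V_GS − 0.989. Then 10.3 x² + x − 9.411 = 0, giving x = 0.91 V (positive root), so V_GS = 1.9 V.
I_D = (V_DD − V_GS)/R = (10.4 − 1.9) / 13.5 = 0.63 mA.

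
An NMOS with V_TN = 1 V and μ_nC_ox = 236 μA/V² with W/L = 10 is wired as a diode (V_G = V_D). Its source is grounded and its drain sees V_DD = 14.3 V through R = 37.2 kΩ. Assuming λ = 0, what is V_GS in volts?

V_GS = 1.54 V

With gate tied to drain, V_GS = V_DS ≥ V_GS − V_TN, so the device is in saturation.
k_n = μ_nC_ox · (W/L) = 2.36 mA/V².
KCL at the drain: ½ k_n (V_GS − V_TN)² = (V_DD − V_GS)/R.
Let x = V_GS − 1. Then 43.9 x² + x − 13.3 = 0, giving x = 0.539 V (positive root), so V_GS = 1.54 V.
I_D = (V_DD − V_GS)/R = (14.3 − 1.54) / 37.2 = 0.343 mA.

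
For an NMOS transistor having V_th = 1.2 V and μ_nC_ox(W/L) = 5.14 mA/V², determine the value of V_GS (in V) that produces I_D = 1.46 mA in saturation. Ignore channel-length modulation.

In saturation I_D = ½ k_n (V_GS − V_th)², so V_GS − V_th = √(2 I_D / k_n) = √(2 × 1.46 / 5.14) = 0.754 V.
V_GS = 1.2 + 0.754 = 1.95 V.

V_GS = 1.95 V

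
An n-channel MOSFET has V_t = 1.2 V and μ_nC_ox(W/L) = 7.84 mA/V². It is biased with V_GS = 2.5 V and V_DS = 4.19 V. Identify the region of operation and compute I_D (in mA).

V_ov = V_GS − V_t = 2.5 − 1.2 = 1.3 V.
Since V_DS = 4.19 V ≥ V_ov = 1.3 V, the device is in saturation.
I_D = ½ k_n V_ov² = 0.5 × 7.84 × 1.3² = 6.62 mA.

Saturation; I_D = 6.62 mA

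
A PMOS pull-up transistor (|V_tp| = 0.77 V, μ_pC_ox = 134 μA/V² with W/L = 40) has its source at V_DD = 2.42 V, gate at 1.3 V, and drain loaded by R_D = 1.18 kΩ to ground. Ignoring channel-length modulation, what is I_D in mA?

V_SG = V_DD − V_G = 2.42 − 1.3 = 1.12 V, so V_ov = 1.12 − 0.77 = 0.35 V.
k_p = μ_pC_ox · (W/L) = 5.36 mA/V².
Assume saturation: I_D = ½ k_p V_ov² = 0.5 × 5.36 × 0.35² = 0.328 mA, giving V_SD = V_DD − I_D R_D = 2.42 − 0.328 × 1.18 = 2.03 V.
V_SD = 2.03 V ≥ V_ov = 0.35 V, confirming saturation.

I_D = 0.328 mA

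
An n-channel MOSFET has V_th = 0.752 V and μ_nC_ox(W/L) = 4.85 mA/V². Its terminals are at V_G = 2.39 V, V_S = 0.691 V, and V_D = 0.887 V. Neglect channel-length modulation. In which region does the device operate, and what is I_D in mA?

V_GS = V_G − V_S = 2.39 − 0.691 = 1.7 V; V_DS = V_D − V_S = 0.887 − 0.691 = 0.196 V.
V_ov = V_GS − V_th = 1.7 − 0.752 = 0.947 V.
Since V_DS = 0.196 V < V_ov = 0.947 V, the device is in the triode region.
I_D = k_n [V_ov · V_DS − ½ V_DS²] = 4.85 × [0.947 × 0.196 − 0.5 × 0.196²] = 0.807 mA.

Triode; I_D = 0.807 mA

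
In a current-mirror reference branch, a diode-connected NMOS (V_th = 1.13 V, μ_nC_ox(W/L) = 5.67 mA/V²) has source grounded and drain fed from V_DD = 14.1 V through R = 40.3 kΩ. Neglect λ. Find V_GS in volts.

V_GS = 1.46 V

With gate tied to drain, V_GS = V_DS ≥ V_GS − V_th, so the device is in saturation.
KCL at the drain: ½ k_n (V_GS − V_th)² = (V_DD − V_GS)/R.
Let x = V_GS − 1.13. Then 114 x² + x − 12.97 = 0, giving x = 0.333 V (positive root), so V_GS = 1.46 V.
I_D = (V_DD − V_GS)/R = (14.1 − 1.46) / 40.3 = 0.314 mA.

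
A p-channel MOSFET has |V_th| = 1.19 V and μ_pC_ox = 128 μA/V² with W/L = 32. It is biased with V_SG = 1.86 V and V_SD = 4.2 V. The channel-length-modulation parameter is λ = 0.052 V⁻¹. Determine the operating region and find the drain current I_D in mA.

Saturation; I_D = 1.12 mA

k_p = μ_pC_ox · (W/L) = 4.096 mA/V².
V_ov = V_SG − |V_th| = 1.86 − 1.19 = 0.67 V.
Since V_SD = 4.2 V ≥ V_ov = 0.67 V, the device is in saturation.
I_D = ½ k_p V_ov² (1 + λ V_SD) = 0.5 × 4.096 × 0.67² × (1 + 0.052 × 4.2) = 1.12 mA.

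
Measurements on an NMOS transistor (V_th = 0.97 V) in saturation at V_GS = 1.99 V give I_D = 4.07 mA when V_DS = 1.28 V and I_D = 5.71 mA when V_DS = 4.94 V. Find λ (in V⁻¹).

With V_GS fixed, I_D ∝ (1 + λ V_DS) in saturation, so I_D2/I_D1 = (1 + λ V_DS2)/(1 + λ V_DS1).
5.71/4.07 = 1.403 = (1 + 4.94 λ)/(1 + 1.28 λ).
Solving: λ (I_D1 V_DS2 − I_D2 V_DS1) = I_D2 − I_D1, so λ = (5.71 − 4.07) / (4.07 × 4.94 − 5.71 × 1.28) = 1.64 / 12.8 = 0.128 V⁻¹.

λ = 0.128 V⁻¹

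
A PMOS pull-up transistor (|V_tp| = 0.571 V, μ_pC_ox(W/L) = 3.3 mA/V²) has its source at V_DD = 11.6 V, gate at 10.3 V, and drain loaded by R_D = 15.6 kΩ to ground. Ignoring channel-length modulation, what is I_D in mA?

V_SG = V_DD − V_G = 11.6 − 10.3 = 1.3 V, so V_ov = 1.3 − 0.571 = 0.729 V.
Assume saturation: I_D = ½ k_p V_ov² = 0.5 × 3.3 × 0.729² = 0.877 mA, giving V_SD = V_DD − I_D R_D = 11.6 − 0.877 × 15.6 = -2.08 V.
But -2.08 V < V_ov = 0.729 V, so the device is actually in triode.
In triode I_D = k_p[V_ov V_SD − ½ V_SD²] and I_D = (V_DD − V_SD)/R_D. Equating: 25.7 V_SD² − 38.53 V_SD + 11.6 = 0, giving V_SD = 0.418 V (the root below V_ov).
I_D = (11.6 − 0.418) / 15.6 = 0.717 mA.

I_D = 0.717 mA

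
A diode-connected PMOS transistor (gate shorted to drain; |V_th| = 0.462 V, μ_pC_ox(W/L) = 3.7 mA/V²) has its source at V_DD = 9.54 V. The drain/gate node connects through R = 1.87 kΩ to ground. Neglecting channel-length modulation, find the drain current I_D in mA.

With gate tied to drain, V_SG = V_SD ≥ V_SG − |V_th|, so the device is in saturation.
KCL at the drain: ½ k_p (V_SG − |V_th|)² = (V_DD − V_SG)/R.
Let x = V_SG − 0.462. Then 3.46 x² + x − 9.078 = 0, giving x = 1.48 V (positive root), so V_SG = 1.94 V.
I_D = (V_DD − V_SG)/R = (9.54 − 1.94) / 1.87 = 4.06 mA.

I_D = 4.06 mA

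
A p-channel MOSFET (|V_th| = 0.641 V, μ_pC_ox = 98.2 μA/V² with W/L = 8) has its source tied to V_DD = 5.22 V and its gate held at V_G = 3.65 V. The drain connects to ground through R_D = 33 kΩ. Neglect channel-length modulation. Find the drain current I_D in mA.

V_SG = V_DD − V_G = 5.22 − 3.65 = 1.57 V, so V_ov = 1.57 − 0.641 = 0.929 V.
k_p = μ_pC_ox · (W/L) = 0.7856 mA/V².
Assume saturation: I_D = ½ k_p V_ov² = 0.5 × 0.7856 × 0.929² = 0.339 mA, giving V_SD = V_DD − I_D R_D = 5.22 − 0.339 × 33 = -5.97 V.
But -5.97 V < V_ov = 0.929 V, so the device is actually in triode.
In triode I_D = k_p[V_ov V_SD − ½ V_SD²] and I_D = (V_DD − V_SD)/R_D. Equating: 13 V_SD² − 25.08 V_SD + 5.22 = 0, giving V_SD = 0.237 V (the root below V_ov).
I_D = (5.22 − 0.237) / 33 = 0.151 mA.

I_D = 0.151 mA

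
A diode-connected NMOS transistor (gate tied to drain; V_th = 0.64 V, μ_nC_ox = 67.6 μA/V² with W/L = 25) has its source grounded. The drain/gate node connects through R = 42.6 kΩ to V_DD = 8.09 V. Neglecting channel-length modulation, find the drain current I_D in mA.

I_D = 0.165 mA

With gate tied to drain, V_GS = V_DS ≥ V_GS − V_th, so the device is in saturation.
k_n = μ_nC_ox · (W/L) = 1.69 mA/V².
KCL at the drain: ½ k_n (V_GS − V_th)² = (V_DD − V_GS)/R.
Let x = V_GS − 0.64. Then 36 x² + x − 7.45 = 0, giving x = 0.441 V (positive root), so V_GS = 1.08 V.
I_D = (V_DD − V_GS)/R = (8.09 − 1.08) / 42.6 = 0.165 mA.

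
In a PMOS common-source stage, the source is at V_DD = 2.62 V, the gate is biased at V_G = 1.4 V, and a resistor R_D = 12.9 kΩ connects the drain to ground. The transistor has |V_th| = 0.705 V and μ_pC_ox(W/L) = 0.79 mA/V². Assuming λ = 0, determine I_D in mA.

V_SG = V_DD − V_G = 2.62 − 1.4 = 1.22 V, so V_ov = 1.22 − 0.705 = 0.515 V.
Assume saturation: I_D = ½ k_p V_ov² = 0.5 × 0.79 × 0.515² = 0.105 mA, giving V_SD = V_DD − I_D R_D = 2.62 − 0.105 × 12.9 = 1.27 V.
V_SD = 1.27 V ≥ V_ov = 0.515 V, confirming saturation.

I_D = 0.105 mA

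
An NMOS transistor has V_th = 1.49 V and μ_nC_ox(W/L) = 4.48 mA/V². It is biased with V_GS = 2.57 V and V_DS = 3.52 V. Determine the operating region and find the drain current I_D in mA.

V_ov = V_GS − V_th = 2.57 − 1.49 = 1.08 V.
Since V_DS = 3.52 V ≥ V_ov = 1.08 V, the device is in saturation.
I_D = ½ k_n V_ov² = 0.5 × 4.48 × 1.08² = 2.61 mA.

Saturation; I_D = 2.61 mA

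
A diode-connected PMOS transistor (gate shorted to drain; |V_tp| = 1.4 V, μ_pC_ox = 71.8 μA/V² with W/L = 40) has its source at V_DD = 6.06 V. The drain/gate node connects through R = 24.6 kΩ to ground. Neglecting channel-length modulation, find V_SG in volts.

With gate tied to drain, V_SG = V_SD ≥ V_SG − |V_tp|, so the device is in saturation.
k_p = μ_pC_ox · (W/L) = 2.872 mA/V².
KCL at the drain: ½ k_p (V_SG − |V_tp|)² = (V_DD − V_SG)/R.
Let x = V_SG − 1.4. Then 35.3 x² + x − 4.66 = 0, giving x = 0.349 V (positive root), so V_SG = 1.75 V.
I_D = (V_DD − V_SG)/R = (6.06 − 1.75) / 24.6 = 0.175 mA.

V_SG = 1.75 V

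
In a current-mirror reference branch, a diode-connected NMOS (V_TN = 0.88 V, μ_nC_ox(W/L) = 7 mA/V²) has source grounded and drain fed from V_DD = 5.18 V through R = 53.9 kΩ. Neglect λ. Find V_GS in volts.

With gate tied to drain, V_GS = V_DS ≥ V_GS − V_TN, so the device is in saturation.
KCL at the drain: ½ k_n (V_GS − V_TN)² = (V_DD − V_GS)/R.
Let x = V_GS − 0.88. Then 189 x² + x − 4.3 = 0, giving x = 0.148 V (positive root), so V_GS = 1.03 V.
I_D = (V_DD − V_GS)/R = (5.18 − 1.03) / 53.9 = 0.077 mA.

V_GS = 1.03 V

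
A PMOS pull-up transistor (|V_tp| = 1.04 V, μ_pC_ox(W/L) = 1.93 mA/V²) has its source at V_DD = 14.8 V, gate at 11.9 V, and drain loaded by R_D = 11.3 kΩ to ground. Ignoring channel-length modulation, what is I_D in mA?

I_D = 1.27 mA

V_SG = V_DD − V_G = 14.8 − 11.9 = 2.9 V, so V_ov = 2.9 − 1.04 = 1.86 V.
Assume saturation: I_D = ½ k_p V_ov² = 0.5 × 1.93 × 1.86² = 3.34 mA, giving V_SD = V_DD − I_D R_D = 14.8 − 3.34 × 11.3 = -22.9 V.
But -22.9 V < V_ov = 1.86 V, so the device is actually in triode.
In triode I_D = k_p[V_ov V_SD − ½ V_SD²] and I_D = (V_DD − V_SD)/R_D. Equating: 10.9 V_SD² − 41.56 V_SD + 14.8 = 0, giving V_SD = 0.398 V (the root below V_ov).
I_D = (14.8 − 0.398) / 11.3 = 1.27 mA.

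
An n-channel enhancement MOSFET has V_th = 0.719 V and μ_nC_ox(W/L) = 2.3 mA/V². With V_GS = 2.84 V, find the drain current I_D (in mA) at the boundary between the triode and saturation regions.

At the boundary V_DS = V_ov = V_GS − V_th = 2.84 − 0.719 = 2.12 V.
I_D = ½ k_n V_ov² = 0.5 × 2.3 × 2.12² = 5.17 mA.

I_D = 5.17 mA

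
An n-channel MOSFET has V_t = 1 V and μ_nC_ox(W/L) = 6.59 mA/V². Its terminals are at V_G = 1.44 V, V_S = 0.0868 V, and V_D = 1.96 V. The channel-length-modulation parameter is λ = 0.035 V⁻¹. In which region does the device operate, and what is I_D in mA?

V_GS = V_G − V_S = 1.44 − 0.0868 = 1.35 V; V_DS = V_D − V_S = 1.96 − 0.0868 = 1.87 V.
V_ov = V_GS − V_t = 1.35 − 1 = 0.353 V.
Since V_DS = 1.87 V ≥ V_ov = 0.353 V, the device is in saturation.
I_D = ½ k_n V_ov² (1 + λ V_DS) = 0.5 × 6.59 × 0.353² × (1 + 0.035 × 1.87) = 0.438 mA.

Saturation; I_D = 0.438 mA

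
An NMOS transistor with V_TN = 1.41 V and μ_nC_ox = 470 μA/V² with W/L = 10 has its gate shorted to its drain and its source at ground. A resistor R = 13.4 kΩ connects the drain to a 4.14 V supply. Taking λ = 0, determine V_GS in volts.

With gate tied to drain, V_GS = V_DS ≥ V_GS − V_TN, so the device is in saturation.
k_n = μ_nC_ox · (W/L) = 4.7 mA/V².
KCL at the drain: ½ k_n (V_GS − V_TN)² = (V_DD − V_GS)/R.
Let x = V_GS − 1.41. Then 31.5 x² + x − 2.73 = 0, giving x = 0.279 V (positive root), so V_GS = 1.69 V.
I_D = (V_DD − V_GS)/R = (4.14 − 1.69) / 13.4 = 0.183 mA.

V_GS = 1.69 V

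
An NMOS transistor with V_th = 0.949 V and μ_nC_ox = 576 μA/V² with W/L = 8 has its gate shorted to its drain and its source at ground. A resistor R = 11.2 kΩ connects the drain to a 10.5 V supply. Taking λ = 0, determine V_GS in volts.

V_GS = 1.54 V

With gate tied to drain, V_GS = V_DS ≥ V_GS − V_th, so the device is in saturation.
k_n = μ_nC_ox · (W/L) = 4.608 mA/V².
KCL at the drain: ½ k_n (V_GS − V_th)² = (V_DD − V_GS)/R.
Let x = V_GS − 0.949. Then 25.8 x² + x − 9.551 = 0, giving x = 0.589 V (positive root), so V_GS = 1.54 V.
I_D = (V_DD − V_GS)/R = (10.5 − 1.54) / 11.2 = 0.8 mA.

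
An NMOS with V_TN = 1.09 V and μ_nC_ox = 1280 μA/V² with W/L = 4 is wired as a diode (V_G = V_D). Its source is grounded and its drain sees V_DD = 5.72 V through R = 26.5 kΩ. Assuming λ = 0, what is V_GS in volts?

V_GS = 1.34 V

With gate tied to drain, V_GS = V_DS ≥ V_GS − V_TN, so the device is in saturation.
k_n = μ_nC_ox · (W/L) = 5.12 mA/V².
KCL at the drain: ½ k_n (V_GS − V_TN)² = (V_DD − V_GS)/R.
Let x = V_GS − 1.09. Then 67.8 x² + x − 4.63 = 0, giving x = 0.254 V (positive root), so V_GS = 1.34 V.
I_D = (V_DD − V_GS)/R = (5.72 − 1.34) / 26.5 = 0.165 mA.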